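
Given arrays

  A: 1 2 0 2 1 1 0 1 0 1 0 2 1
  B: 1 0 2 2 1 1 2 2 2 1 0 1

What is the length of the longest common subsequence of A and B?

8

Taking 1 [1,1], 2 [2,3], 2 [4,4], 1 [5,5], 1 [6,6], 1 [10,10], 0 [11,11], 1 [13,12] gives a common subsequence of length 8, and the DP table's final entry dp[13][12] is also 8, so no common subsequence is longer.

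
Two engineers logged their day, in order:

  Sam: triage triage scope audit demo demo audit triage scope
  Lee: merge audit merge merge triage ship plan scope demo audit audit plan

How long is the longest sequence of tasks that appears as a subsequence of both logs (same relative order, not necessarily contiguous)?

4

Taking triage [1,5], scope [3,8], audit [4,10], audit [7,11] gives a common subsequence of length 4. Since dp[9][12] = 4, nothing longer is possible.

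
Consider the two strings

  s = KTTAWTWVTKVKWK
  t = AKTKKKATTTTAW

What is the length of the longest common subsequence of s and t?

Taking K (s #1, t #6), T (s #2, t #8), T (s #3, t #9), T (s #6, t #10), T (s #9, t #11), W (s #13, t #13) gives a common subsequence of length 6. dp[14][13] = 6 confirms this is the maximum.

6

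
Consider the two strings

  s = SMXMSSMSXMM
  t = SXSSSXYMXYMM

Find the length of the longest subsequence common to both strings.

8

Taking S (s #1, t #1) → X (s #3, t #2) → S (s #5, t #4) → S (s #6, t #5) → M (s #7, t #8) → X (s #9, t #9) → M (s #10, t #11) → M (s #11, t #12) gives a common subsequence of length 8. dp[11][12] = 8 confirms this is the maximum.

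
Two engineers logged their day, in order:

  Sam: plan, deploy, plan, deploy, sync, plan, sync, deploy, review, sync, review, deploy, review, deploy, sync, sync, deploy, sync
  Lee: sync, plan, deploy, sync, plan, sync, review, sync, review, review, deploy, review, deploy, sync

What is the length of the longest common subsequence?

Match plan at Sam[3]=Lee[2]; then deploy at Sam[4]=Lee[3]; then sync at Sam[5]=Lee[4]; then plan at Sam[6]=Lee[5]; then sync at Sam[7]=Lee[6]; then review at Sam[9]=Lee[7]; then sync at Sam[10]=Lee[8]; then review at Sam[11]=Lee[10]; then deploy at Sam[12]=Lee[11]; then review at Sam[13]=Lee[12]; then deploy at Sam[17]=Lee[13]; then sync at Sam[18]=Lee[14] — 12 tasks in the same relative order in both. dp[18][14] = 12 confirms this is the maximum.

12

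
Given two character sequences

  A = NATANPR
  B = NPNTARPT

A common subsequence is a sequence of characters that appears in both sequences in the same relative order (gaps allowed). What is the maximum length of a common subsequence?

Let dp[i][j] be the LCS length of the first i characters of A and the first j characters of B. dp[i][j] = dp[i-1][j-1]+1 when the i-th and j-th characters match, else max(dp[i-1][j], dp[i][j-1]).
    ·  N  P  N  T  A  R  P  T
 ·  0  0  0  0  0  0  0  0  0
 N  0  1  1  1  1  1  1  1  1
 A  0  1  1  1  1  2  2  2  2
 T  0  1  1  1  2  2  2  2  3
 A  0  1  1  1  2  3  3  3  3
 N  0  1  1  2  2  3  3  3  3
 P  0  1  2  2  2  3  3  4  4
 R  0  1  2  2  2  3  4  4  4
dp[7][8] = 4. One LCS (by backtracking along matches): NTAP.

4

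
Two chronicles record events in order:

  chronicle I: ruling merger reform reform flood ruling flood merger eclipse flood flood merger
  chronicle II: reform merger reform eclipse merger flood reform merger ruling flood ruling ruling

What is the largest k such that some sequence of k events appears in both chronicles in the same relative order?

5

Taking merger (chronicle I #2, chronicle II #2) → reform (chronicle I #3, chronicle II #3) → reform (chronicle I #4, chronicle II #7) → flood (chronicle I #5, chronicle II #10) → ruling (chronicle I #6, chronicle II #12) gives a common subsequence of length 5. Since dp[12][12] = 5, nothing longer is possible.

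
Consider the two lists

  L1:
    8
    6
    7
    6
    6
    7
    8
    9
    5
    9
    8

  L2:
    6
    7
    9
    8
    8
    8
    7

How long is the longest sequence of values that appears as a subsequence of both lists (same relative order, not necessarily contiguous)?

Let dp[i][j] be the LCS length of the first i values of L1 and the first j values of L2. dp[i][j] = dp[i-1][j-1]+1 when the i-th and j-th values match, else max(dp[i-1][j], dp[i][j-1]).
    ·  6  7  9  8  8  8  7
 ·  0  0  0  0  0  0  0  0
 8  0  0  0  0  1  1  1  1
 6  0  1  1  1  1  1  1  1
 7  0  1  2  2  2  2  2  2
 6  0  1  2  2  2  2  2  2
 6  0  1  2  2  2  2  2  2
 7  0  1  2  2  2  2  2  3
 8  0  1  2  2  3  3  3  3
 9  0  1  2  3  3  3  3  3
 5  0  1  2  3  3  3  3  3
 9  0  1  2  3  3  3  3  3
 8  0  1  2  3  4  4  4  4
dp[11][7] = 4. One LCS (by backtracking along matches): 6, 7, 8, 8.

4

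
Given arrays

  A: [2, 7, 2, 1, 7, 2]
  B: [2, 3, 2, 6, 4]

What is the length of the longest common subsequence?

Let dp[i][j] be the LCS length of the first i values of A and the first j values of B. dp[i][j] = dp[i-1][j-1]+1 when the i-th and j-th values match, else max(dp[i-1][j], dp[i][j-1]).
    ·  2  3  2  6  4
 ·  0  0  0  0  0  0
 2  0  1  1  1  1  1
 7  0  1  1  1  1  1
 2  0  1  1  2  2  2
 1  0  1  1  2  2  2
 7  0  1  1  2  2  2
 2  0  1  1  2  2  2
dp[6][5] = 2. One LCS (by backtracking along matches): 2, 2.

2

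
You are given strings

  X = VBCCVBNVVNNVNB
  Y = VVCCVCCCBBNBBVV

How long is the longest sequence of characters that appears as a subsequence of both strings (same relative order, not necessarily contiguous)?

Taking V (X #1, Y #2) → C (X #3, Y #3) → C (X #4, Y #4) → V (X #5, Y #5) → B (X #6, Y #10) → N (X #7, Y #11) → V (X #9, Y #14) → V (X #12, Y #15) gives a common subsequence of length 8. dp[14][15] = 8 confirms this is the maximum.

8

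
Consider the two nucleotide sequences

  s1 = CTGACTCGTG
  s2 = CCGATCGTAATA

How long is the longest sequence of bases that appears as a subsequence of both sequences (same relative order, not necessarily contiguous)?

7

Let dp[i][j] be the LCS length of the first i bases of s1 and the first j bases of s2. dp[i][j] = dp[i-1][j-1]+1 when the i-th and j-th bases match, else max(dp[i-1][j], dp[i][j-1]).
    ·  C  C  G  A  T  C  G  T  A  A  T  A
 ·  0  0  0  0  0  0  0  0  0  0  0  0  0
 C  0  1  1  1  1  1  1  1  1  1  1  1  1
 T  0  1  1  1  1  2  2  2  2  2  2  2  2
 G  0  1  1  2  2  2  2  3  3  3  3  3  3
 A  0  1  1  2  3  3  3  3  3  4  4  4  4
 C  0  1  2  2  3  3  4  4  4  4  4  4  4
 T  0  1  2  2  3  4  4  4  5  5  5  5  5
 C  0  1  2  2  3  4  5  5  5  5  5  5  5
 G  0  1  2  3  3  4  5  6  6  6  6  6  6
 T  0  1  2  3  3  4  5  6  7  7  7  7  7
 G  0  1  2  3  3  4  5  6  7  7  7  7  7
dp[10][12] = 7. One LCS (by backtracking along matches): CGATCGT.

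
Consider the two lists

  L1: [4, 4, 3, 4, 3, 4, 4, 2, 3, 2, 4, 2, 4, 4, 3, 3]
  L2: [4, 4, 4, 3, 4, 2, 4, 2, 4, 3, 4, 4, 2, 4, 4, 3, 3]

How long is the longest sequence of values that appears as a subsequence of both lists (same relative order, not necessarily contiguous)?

Match 4 (L1 #1, L2 #1); then 4 (L1 #2, L2 #2); then 4 (L1 #4, L2 #3); then 3 (L1 #5, L2 #4); then 4 (L1 #6, L2 #5); then 4 (L1 #7, L2 #7); then 2 (L1 #8, L2 #8); then 3 (L1 #9, L2 #10); then 4 (L1 #11, L2 #12); then 2 (L1 #12, L2 #13); then 4 (L1 #13, L2 #14); then 4 (L1 #14, L2 #15); then 3 (L1 #15, L2 #16); then 3 (L1 #16, L2 #17) — 14 values in the same relative order in both, and the DP table's final entry dp[16][17] is also 14, so no common subsequence is longer.

14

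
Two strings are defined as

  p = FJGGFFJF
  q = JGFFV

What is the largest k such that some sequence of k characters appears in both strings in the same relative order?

4

Let dp[i][j] be the LCS length of the first i characters of p and the first j characters of q. dp[i][j] = dp[i-1][j-1]+1 when the i-th and j-th characters match, else max(dp[i-1][j], dp[i][j-1]).
    ·  J  G  F  F  V
 ·  0  0  0  0  0  0
 F  0  0  0  1  1  1
 J  0  1  1  1  1  1
 G  0  1  2  2  2  2
 G  0  1  2  2  2  2
 F  0  1  2  3  3  3
 F  0  1  2  3  4  4
 J  0  1  2  3  4  4
 F  0  1  2  3  4  4
dp[8][5] = 4. One LCS (by backtracking along matches): JGFF.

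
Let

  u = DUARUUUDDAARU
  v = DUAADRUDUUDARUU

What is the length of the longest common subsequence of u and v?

11

Pick D [1,1], then U [2,2], then A [3,4], then R [4,6], then U [5,7], then U [6,9], then U [7,10], then D [9,11], then A [11,12], then R [12,13], then U [13,15]; all 11 characters appear in both, in order. dp[13][15] = 11 confirms this is the maximum.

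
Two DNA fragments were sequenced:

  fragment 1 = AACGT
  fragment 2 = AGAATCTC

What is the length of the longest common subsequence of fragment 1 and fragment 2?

4

One common subsequence of length 4: A (fragment 1 #1, fragment 2 #3), then A (fragment 1 #2, fragment 2 #4), then C (fragment 1 #3, fragment 2 #6), then T (fragment 1 #5, fragment 2 #7). Since dp[5][8] = 4, nothing longer is possible.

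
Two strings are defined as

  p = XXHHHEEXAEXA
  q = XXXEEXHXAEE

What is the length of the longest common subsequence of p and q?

7

Let dp[i][j] be the LCS length of the first i characters of p and the first j characters of q. dp[i][j] = dp[i-1][j-1]+1 when the i-th and j-th characters match, else max(dp[i-1][j], dp[i][j-1]).
    ·  X  X  X  E  E  X  H  X  A  E  E
 ·  0  0  0  0  0  0  0  0  0  0  0  0
 X  0  1  1  1  1  1  1  1  1  1  1  1
 X  0  1  2  2  2  2  2  2  2  2  2  2
 H  0  1  2  2  2  2  2  3  3  3  3  3
 H  0  1  2  2  2  2  2  3  3  3  3  3
 H  0  1  2  2  2  2  2  3  3  3  3  3
 E  0  1  2  2  3  3  3  3  3  3  4  4
 E  0  1  2  2  3  4  4  4  4  4  4  5
 X  0  1  2  3  3  4  5  5  5  5  5  5
 A  0  1  2  3  3  4  5  5  5  6  6  6
 E  0  1  2  3  4  4  5  5  5  6  7  7
 X  0  1  2  3  4  4  5  5  6  6  7  7
 A  0  1  2  3  4  4  5  5  6  7  7  7
dp[12][11] = 7. One LCS (by backtracking along matches): XXEEXAE.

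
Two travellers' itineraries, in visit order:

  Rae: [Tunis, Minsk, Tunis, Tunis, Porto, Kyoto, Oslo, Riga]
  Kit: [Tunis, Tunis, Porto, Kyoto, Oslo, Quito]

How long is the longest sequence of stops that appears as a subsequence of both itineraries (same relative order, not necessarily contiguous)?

Taking Tunis (Rae #3, Kit #1) → Tunis (Rae #4, Kit #2) → Porto (Rae #5, Kit #3) → Kyoto (Rae #6, Kit #4) → Oslo (Rae #7, Kit #5) gives a common subsequence of length 5. dp[8][6] = 5 confirms this is the maximum.

5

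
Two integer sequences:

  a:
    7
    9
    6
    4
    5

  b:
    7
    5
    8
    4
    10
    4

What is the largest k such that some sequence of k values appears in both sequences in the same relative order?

Let dp[i][j] be the LCS length of the first i values of a and the first j values of b. dp[i][j] = dp[i-1][j-1]+1 when the i-th and j-th values match, else max(dp[i-1][j], dp[i][j-1]).
    ·  7  5  8  4 10  4
 ·  0  0  0  0  0  0  0
 7  0  1  1  1  1  1  1
 9  0  1  1  1  1  1  1
 6  0  1  1  1  1  1  1
 4  0  1  1  1  2  2  2
 5  0  1  2  2  2  2  2
dp[5][6] = 2. One LCS (by backtracking along matches): 7, 4.

2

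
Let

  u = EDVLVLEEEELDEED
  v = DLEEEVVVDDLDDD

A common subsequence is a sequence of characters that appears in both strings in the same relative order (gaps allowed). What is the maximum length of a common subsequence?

Taking D [2,1], then L [6,2], then E [7,3], then E [8,4], then E [9,5], then L [11,11], then D [12,13], then D [15,14] gives a common subsequence of length 8. dp[15][14] = 8 confirms this is the maximum.

8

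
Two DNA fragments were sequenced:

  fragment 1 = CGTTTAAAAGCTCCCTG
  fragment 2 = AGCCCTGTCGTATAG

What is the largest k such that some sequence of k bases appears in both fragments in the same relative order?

Taking A at fragment 1[9]=fragment 2[1]; then G at fragment 1[10]=fragment 2[2]; then C at fragment 1[11]=fragment 2[3]; then C at fragment 1[13]=fragment 2[4]; then C at fragment 1[14]=fragment 2[5]; then C at fragment 1[15]=fragment 2[9]; then T at fragment 1[16]=fragment 2[13]; then G at fragment 1[17]=fragment 2[15] gives a common subsequence of length 8. Since dp[17][15] = 8, nothing longer is possible.

8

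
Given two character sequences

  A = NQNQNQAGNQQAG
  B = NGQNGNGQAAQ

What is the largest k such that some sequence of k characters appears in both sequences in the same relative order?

Match N (A #1, B #1), Q (A #2, B #3), N (A #3, B #4), N (A #5, B #6), Q (A #6, B #8), A (A #7, B #10), Q (A #11, B #11) — 7 characters in the same relative order in both. Since dp[13][11] = 7, nothing longer is possible.

7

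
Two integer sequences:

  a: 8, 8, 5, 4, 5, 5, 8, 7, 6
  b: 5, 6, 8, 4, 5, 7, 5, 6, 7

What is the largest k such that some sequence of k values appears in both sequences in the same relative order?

5

Let dp[i][j] be the LCS length of the first i values of a and the first j values of b. dp[i][j] = dp[i-1][j-1]+1 when the i-th and j-th values match, else max(dp[i-1][j], dp[i][j-1]).
    ·  5  6  8  4  5  7  5  6  7
 ·  0  0  0  0  0  0  0  0  0  0
 8  0  0  0  1  1  1  1  1  1  1
 8  0  0  0  1  1  1  1  1  1  1
 5  0  1  1  1  1  2  2  2  2  2
 4  0  1  1  1  2  2  2  2  2  2
 5  0  1  1  1  2  3  3  3  3  3
 5  0  1  1  1  2  3  3  4  4  4
 8  0  1  1  2  2  3  3  4  4  4
 7  0  1  1  2  2  3  4  4  4  5
 6  0  1  2  2  2  3  4  4  5  5
dp[9][9] = 5. One LCS (by backtracking along matches): 8, 4, 5, 5, 7.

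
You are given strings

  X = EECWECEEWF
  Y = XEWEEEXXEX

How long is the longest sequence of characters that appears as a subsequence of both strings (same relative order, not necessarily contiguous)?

5

One common subsequence of length 5: E (X #1, Y #2); then E (X #2, Y #4); then E (X #5, Y #5); then E (X #7, Y #6); then E (X #8, Y #9). dp[10][10] = 5 confirms this is the maximum.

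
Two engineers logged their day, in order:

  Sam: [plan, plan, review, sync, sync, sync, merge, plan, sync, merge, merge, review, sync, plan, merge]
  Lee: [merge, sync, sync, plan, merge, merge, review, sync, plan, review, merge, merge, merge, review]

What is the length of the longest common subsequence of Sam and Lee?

Pick sync at Sam[5]=Lee[2], then sync at Sam[6]=Lee[3], then plan at Sam[8]=Lee[4], then merge at Sam[10]=Lee[5], then merge at Sam[11]=Lee[6], then review at Sam[12]=Lee[7], then sync at Sam[13]=Lee[8], then plan at Sam[14]=Lee[9], then merge at Sam[15]=Lee[13]; all 9 tasks appear in both, in order. Since dp[15][14] = 9, nothing longer is possible.

9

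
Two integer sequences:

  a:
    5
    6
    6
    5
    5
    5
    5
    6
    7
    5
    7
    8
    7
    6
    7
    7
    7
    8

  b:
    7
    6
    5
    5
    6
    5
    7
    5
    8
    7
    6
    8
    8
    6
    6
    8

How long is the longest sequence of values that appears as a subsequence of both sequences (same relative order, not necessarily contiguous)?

10

One common subsequence of length 10: 6 (a #3, b #2), then 5 (a #4, b #3), then 5 (a #5, b #4), then 5 (a #7, b #6), then 7 (a #9, b #7), then 5 (a #10, b #8), then 7 (a #11, b #10), then 8 (a #12, b #13), then 6 (a #14, b #15), then 8 (a #18, b #16), and the DP table's final entry dp[18][16] is also 10, so no common subsequence is longer.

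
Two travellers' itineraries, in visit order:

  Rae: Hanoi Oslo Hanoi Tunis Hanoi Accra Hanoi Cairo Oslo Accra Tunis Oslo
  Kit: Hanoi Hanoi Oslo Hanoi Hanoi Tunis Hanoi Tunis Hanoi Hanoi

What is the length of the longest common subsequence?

6

Match Hanoi [1,2]; then Oslo [2,3]; then Hanoi [3,7]; then Tunis [4,8]; then Hanoi [5,9]; then Hanoi [7,10] — 6 stops in the same relative order in both. Since dp[12][10] = 6, nothing longer is possible.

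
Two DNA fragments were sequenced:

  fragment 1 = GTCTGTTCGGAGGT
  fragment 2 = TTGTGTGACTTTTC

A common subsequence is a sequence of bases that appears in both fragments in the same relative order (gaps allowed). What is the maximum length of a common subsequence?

8

Pick T [2,1], T [4,2], G [5,3], T [6,4], T [7,6], G [10,7], A [11,8], T [14,13]; all 8 bases appear in both, in order, and the DP table's final entry dp[14][14] is also 8, so no common subsequence is longer.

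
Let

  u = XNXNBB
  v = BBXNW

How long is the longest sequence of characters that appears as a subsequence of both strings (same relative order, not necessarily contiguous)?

2

Taking X at u[1]=v[3], then N at u[2]=v[4] gives a common subsequence of length 2, and the DP table's final entry dp[6][5] is also 2, so no common subsequence is longer.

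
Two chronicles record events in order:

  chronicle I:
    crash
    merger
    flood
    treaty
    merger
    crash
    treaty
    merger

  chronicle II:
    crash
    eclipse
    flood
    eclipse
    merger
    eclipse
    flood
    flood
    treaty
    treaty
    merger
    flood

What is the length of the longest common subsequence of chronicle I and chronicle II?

Taking crash (chronicle I #1, chronicle II #1), then merger (chronicle I #2, chronicle II #5), then flood (chronicle I #3, chronicle II #8), then treaty (chronicle I #4, chronicle II #9), then treaty (chronicle I #7, chronicle II #10), then merger (chronicle I #8, chronicle II #11) gives a common subsequence of length 6, and the DP table's final entry dp[8][12] is also 6, so no common subsequence is longer.

6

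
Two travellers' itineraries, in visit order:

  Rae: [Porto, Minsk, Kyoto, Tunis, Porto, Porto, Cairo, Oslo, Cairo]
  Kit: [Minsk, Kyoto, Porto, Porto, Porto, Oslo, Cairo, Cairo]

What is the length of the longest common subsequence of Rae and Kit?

6

Match Minsk (Rae #2, Kit #1) → Kyoto (Rae #3, Kit #2) → Porto (Rae #5, Kit #4) → Porto (Rae #6, Kit #5) → Cairo (Rae #7, Kit #7) → Cairo (Rae #9, Kit #8) — 6 stops in the same relative order in both. The LCS DP gives dp[9][8] = 6, so this is optimal.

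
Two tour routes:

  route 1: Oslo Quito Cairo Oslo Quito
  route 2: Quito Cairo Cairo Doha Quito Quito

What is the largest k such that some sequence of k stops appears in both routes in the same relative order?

3

Taking Quito [2,1], Cairo [3,3], Quito [5,6] gives a common subsequence of length 3, and the DP table's final entry dp[5][6] is also 3, so no common subsequence is longer.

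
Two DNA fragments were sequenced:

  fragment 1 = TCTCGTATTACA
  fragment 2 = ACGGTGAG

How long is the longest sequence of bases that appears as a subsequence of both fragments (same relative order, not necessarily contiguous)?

One common subsequence of length 4: C at fragment 1[2]=fragment 2[2], then T at fragment 1[3]=fragment 2[5], then G at fragment 1[5]=fragment 2[6], then A at fragment 1[7]=fragment 2[7]. The LCS DP gives dp[12][8] = 4, so this is optimal.

4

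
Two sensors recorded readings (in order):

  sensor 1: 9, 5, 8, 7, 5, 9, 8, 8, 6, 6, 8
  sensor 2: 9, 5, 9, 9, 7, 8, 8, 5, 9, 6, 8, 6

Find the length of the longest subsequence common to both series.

7

One common subsequence of length 7: 9 at sensor 1[1]=sensor 2[1] → 5 at sensor 1[2]=sensor 2[2] → 8 at sensor 1[3]=sensor 2[7] → 5 at sensor 1[5]=sensor 2[8] → 9 at sensor 1[6]=sensor 2[9] → 8 at sensor 1[8]=sensor 2[11] → 6 at sensor 1[10]=sensor 2[12]. The LCS DP gives dp[11][12] = 7, so this is optimal.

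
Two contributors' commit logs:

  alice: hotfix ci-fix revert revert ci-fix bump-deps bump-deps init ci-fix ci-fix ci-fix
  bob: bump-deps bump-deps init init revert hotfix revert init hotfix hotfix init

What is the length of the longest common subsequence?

Pick hotfix [1,6]; then revert [3,7]; then init [8,11]; all 3 commits appear in both, in order. Since dp[11][11] = 3, nothing longer is possible.

3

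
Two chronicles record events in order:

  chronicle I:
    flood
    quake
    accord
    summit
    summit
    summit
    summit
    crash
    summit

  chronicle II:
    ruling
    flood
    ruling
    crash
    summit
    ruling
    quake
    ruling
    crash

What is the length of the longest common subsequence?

3

Taking flood (chronicle I #1, chronicle II #2), quake (chronicle I #2, chronicle II #7), crash (chronicle I #8, chronicle II #9) gives a common subsequence of length 3. Since dp[9][9] = 3, nothing longer is possible.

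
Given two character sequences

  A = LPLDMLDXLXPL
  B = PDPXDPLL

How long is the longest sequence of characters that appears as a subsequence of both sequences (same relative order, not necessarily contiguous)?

5

Match P at A[2]=B[1], then D at A[4]=B[2], then D at A[7]=B[5], then L at A[9]=B[7], then L at A[12]=B[8] — 5 characters in the same relative order in both. Since dp[12][8] = 5, nothing longer is possible.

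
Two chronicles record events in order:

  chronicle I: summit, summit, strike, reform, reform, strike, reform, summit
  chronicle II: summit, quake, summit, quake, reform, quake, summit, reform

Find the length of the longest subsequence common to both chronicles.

Match summit (chronicle I #1, chronicle II #1), summit (chronicle I #2, chronicle II #3), reform (chronicle I #4, chronicle II #5), reform (chronicle I #7, chronicle II #8) — 4 events in the same relative order in both. Since dp[8][8] = 4, nothing longer is possible.

4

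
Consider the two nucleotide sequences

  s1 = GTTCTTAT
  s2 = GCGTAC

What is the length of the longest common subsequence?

4

Taking G (s1 #1, s2 #1), C (s1 #4, s2 #2), T (s1 #6, s2 #4), A (s1 #7, s2 #5) gives a common subsequence of length 4. dp[8][6] = 4 confirms this is the maximum.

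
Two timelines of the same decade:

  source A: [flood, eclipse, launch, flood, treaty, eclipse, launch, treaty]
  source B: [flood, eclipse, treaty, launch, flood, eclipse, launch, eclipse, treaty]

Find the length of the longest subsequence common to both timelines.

Pick flood [1,1], eclipse [2,2], launch [3,4], flood [4,5], eclipse [6,6], launch [7,7], treaty [8,9]; all 7 events appear in both, in order. dp[8][9] = 7 confirms this is the maximum.

7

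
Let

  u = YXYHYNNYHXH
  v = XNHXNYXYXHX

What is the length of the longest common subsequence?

Let dp[i][j] be the LCS length of the first i characters of u and the first j characters of v. dp[i][j] = dp[i-1][j-1]+1 when the i-th and j-th characters match, else max(dp[i-1][j], dp[i][j-1]).
    ·  X  N  H  X  N  Y  X  Y  X  H  X
 ·  0  0  0  0  0  0  0  0  0  0  0  0
 Y  0  0  0  0  0  0  1  1  1  1  1  1
 X  0  1  1  1  1  1  1  2  2  2  2  2
 Y  0  1  1  1  1  1  2  2  3  3  3  3
 H  0  1  1  2  2  2  2  2  3  3  4  4
 Y  0  1  1  2  2  2  3  3  3  3  4  4
 N  0  1  2  2  2  3  3  3  3  3  4  4
 N  0  1  2  2  2  3  3  3  3  3  4  4
 Y  0  1  2  2  2  3  4  4  4  4  4  4
 H  0  1  2  3  3  3  4  4  4  4  5  5
 X  0  1  2  3  4  4  4  5  5  5  5  6
 H  0  1  2  3  4  4  4  5  5  5  6  6
dp[11][11] = 6. One LCS (by backtracking along matches): XHYYHX.

6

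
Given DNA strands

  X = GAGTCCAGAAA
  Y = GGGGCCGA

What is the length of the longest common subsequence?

6

Let dp[i][j] be the LCS length of the first i bases of X and the first j bases of Y. dp[i][j] = dp[i-1][j-1]+1 when the i-th and j-th bases match, else max(dp[i-1][j], dp[i][j-1]).
    ·  G  G  G  G  C  C  G  A
 ·  0  0  0  0  0  0  0  0  0
 G  0  1  1  1  1  1  1  1  1
 A  0  1  1  1  1  1  1  1  2
 G  0  1  2  2  2  2  2  2  2
 T  0  1  2  2  2  2  2  2  2
 C  0  1  2  2  2  3  3  3  3
 C  0  1  2  2  2  3  4  4  4
 A  0  1  2  2  2  3  4  4  5
 G  0  1  2  3  3  3  4  5  5
 A  0  1  2  3  3  3  4  5  6
 A  0  1  2  3  3  3  4  5  6
 A  0  1  2  3  3  3  4  5  6
dp[11][8] = 6. One LCS (by backtracking along matches): GGCCGA.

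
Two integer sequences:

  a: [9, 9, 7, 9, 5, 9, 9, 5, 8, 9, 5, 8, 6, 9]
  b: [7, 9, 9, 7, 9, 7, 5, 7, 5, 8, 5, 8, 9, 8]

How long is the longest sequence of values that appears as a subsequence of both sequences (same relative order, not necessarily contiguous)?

Match 9 (a #1, b #2); then 9 (a #2, b #3); then 7 (a #3, b #4); then 9 (a #4, b #5); then 5 (a #5, b #7); then 5 (a #8, b #9); then 8 (a #9, b #10); then 5 (a #11, b #11); then 8 (a #12, b #12); then 9 (a #14, b #13) — 10 values in the same relative order in both. dp[14][14] = 10 confirms this is the maximum.

10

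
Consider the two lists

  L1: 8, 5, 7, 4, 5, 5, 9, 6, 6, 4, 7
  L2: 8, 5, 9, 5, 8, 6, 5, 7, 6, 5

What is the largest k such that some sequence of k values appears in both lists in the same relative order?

5

Taking 8 [1,1]; then 5 [2,2]; then 5 [5,4]; then 5 [6,7]; then 6 [8,9] gives a common subsequence of length 5. Since dp[11][10] = 5, nothing longer is possible.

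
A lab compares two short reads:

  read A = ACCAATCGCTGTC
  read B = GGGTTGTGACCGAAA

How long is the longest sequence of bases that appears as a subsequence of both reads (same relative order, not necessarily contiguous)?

5

Match A (read A #1, read B #9); then C (read A #2, read B #10); then C (read A #3, read B #11); then A (read A #4, read B #14); then A (read A #5, read B #15) — 5 bases in the same relative order in both, and the DP table's final entry dp[13][15] is also 5, so no common subsequence is longer.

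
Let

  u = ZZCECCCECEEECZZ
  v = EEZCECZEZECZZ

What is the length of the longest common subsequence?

9

One common subsequence of length 9: Z [2,3], then C [3,4], then E [4,5], then C [5,6], then E [8,8], then E [12,10], then C [13,11], then Z [14,12], then Z [15,13]. The LCS DP gives dp[15][13] = 9, so this is optimal.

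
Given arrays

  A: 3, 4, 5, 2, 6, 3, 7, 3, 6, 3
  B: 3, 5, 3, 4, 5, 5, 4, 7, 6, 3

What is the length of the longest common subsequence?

Let dp[i][j] be the LCS length of the first i values of A and the first j values of B. dp[i][j] = dp[i-1][j-1]+1 when the i-th and j-th values match, else max(dp[i-1][j], dp[i][j-1]).
    ·  3  5  3  4  5  5  4  7  6  3
 ·  0  0  0  0  0  0  0  0  0  0  0
 3  0  1  1  1  1  1  1  1  1  1  1
 4  0  1  1  1  2  2  2  2  2  2  2
 5  0  1  2  2  2  3  3  3  3  3  3
 2  0  1  2  2  2  3  3  3  3  3  3
 6  0  1  2  2  2  3  3  3  3  4  4
 3  0  1  2  3  3  3  3  3  3  4  5
 7  0  1  2  3  3  3  3  3  4  4  5
 3  0  1  2  3  3  3  3  3  4  4  5
 6  0  1  2  3  3  3  3  3  4  5  5
 3  0  1  2  3  3  3  3  3  4  5  6
dp[10][10] = 6. One LCS (by backtracking along matches): 3, 4, 5, 7, 6, 3.

6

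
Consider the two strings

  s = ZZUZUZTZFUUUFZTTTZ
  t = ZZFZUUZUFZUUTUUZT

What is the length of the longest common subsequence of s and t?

11

Match Z [1,2]; then Z [2,4]; then U [3,6]; then Z [4,7]; then U [5,8]; then Z [6,10]; then T [7,13]; then U [11,14]; then U [12,15]; then Z [14,16]; then T [17,17] — 11 characters in the same relative order in both. dp[18][17] = 11 confirms this is the maximum.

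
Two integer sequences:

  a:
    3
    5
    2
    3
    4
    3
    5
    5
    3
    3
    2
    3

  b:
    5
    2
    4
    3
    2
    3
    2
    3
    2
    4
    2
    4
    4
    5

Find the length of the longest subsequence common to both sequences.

7

Pick 5 at a[2]=b[1] → 2 at a[3]=b[2] → 4 at a[5]=b[3] → 3 at a[6]=b[4] → 3 at a[9]=b[6] → 3 at a[10]=b[8] → 2 at a[11]=b[11]; all 7 values appear in both, in order. dp[12][14] = 7 confirms this is the maximum.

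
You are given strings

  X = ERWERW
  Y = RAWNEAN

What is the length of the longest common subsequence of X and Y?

3

Pick R (X #2, Y #1), then W (X #3, Y #3), then E (X #4, Y #5); all 3 characters appear in both, in order, and the DP table's final entry dp[6][7] is also 3, so no common subsequence is longer.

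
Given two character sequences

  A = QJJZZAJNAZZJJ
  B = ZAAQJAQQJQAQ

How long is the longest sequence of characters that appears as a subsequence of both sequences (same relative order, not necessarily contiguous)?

Pick Q at A[1]=B[4], then J at A[3]=B[5], then A at A[6]=B[6], then J at A[7]=B[9], then A at A[9]=B[11]; all 5 characters appear in both, in order. dp[13][12] = 5 confirms this is the maximum.

5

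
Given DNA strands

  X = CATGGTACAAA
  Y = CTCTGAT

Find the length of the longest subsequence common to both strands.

4

Taking C (X #1, Y #3), T (X #3, Y #4), G (X #4, Y #5), T (X #6, Y #7) gives a common subsequence of length 4, and the DP table's final entry dp[11][7] is also 4, so no common subsequence is longer.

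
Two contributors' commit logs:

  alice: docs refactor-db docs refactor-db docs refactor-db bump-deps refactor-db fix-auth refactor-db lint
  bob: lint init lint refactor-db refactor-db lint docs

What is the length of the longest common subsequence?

3

Match refactor-db (alice #2, bob #4); then refactor-db (alice #4, bob #5); then docs (alice #5, bob #7) — 3 commits in the same relative order in both, and the DP table's final entry dp[11][7] is also 3, so no common subsequence is longer.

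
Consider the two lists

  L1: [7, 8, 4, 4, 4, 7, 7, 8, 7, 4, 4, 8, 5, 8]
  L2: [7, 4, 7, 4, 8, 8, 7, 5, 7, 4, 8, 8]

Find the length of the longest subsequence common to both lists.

Match 7 (L1 #1, L2 #1), then 4 (L1 #3, L2 #2), then 4 (L1 #4, L2 #4), then 7 (L1 #6, L2 #7), then 7 (L1 #9, L2 #9), then 4 (L1 #11, L2 #10), then 8 (L1 #12, L2 #11), then 8 (L1 #14, L2 #12) — 8 values in the same relative order in both, and the DP table's final entry dp[14][12] is also 8, so no common subsequence is longer.

8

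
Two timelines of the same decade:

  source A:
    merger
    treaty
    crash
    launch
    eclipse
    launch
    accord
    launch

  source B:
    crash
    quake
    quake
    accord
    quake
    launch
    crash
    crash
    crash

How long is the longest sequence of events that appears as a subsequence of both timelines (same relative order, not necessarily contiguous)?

3

Pick crash [3,1], accord [7,4], launch [8,6]; all 3 events appear in both, in order, and the DP table's final entry dp[8][9] is also 3, so no common subsequence is longer.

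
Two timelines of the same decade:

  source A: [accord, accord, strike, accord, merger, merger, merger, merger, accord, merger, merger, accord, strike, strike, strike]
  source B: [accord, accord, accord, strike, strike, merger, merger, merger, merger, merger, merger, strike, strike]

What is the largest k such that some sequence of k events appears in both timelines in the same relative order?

11

Match accord (source A #1, source B #2), then accord (source A #2, source B #3), then strike (source A #3, source B #5), then merger (source A #5, source B #6), then merger (source A #6, source B #7), then merger (source A #7, source B #8), then merger (source A #8, source B #9), then merger (source A #10, source B #10), then merger (source A #11, source B #11), then strike (source A #14, source B #12), then strike (source A #15, source B #13) — 11 events in the same relative order in both. Since dp[15][13] = 11, nothing longer is possible.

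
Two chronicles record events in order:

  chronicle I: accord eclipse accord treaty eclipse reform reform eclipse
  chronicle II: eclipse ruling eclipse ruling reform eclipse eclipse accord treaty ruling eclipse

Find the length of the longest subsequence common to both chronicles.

Match eclipse (chronicle I #2, chronicle II #7), then accord (chronicle I #3, chronicle II #8), then treaty (chronicle I #4, chronicle II #9), then eclipse (chronicle I #8, chronicle II #11) — 4 events in the same relative order in both. dp[8][11] = 4 confirms this is the maximum.

4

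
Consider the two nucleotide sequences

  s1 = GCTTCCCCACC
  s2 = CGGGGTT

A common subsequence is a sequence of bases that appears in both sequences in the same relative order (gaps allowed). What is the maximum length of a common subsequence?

3

One common subsequence of length 3: G at s1[1]=s2[5]; then T at s1[3]=s2[6]; then T at s1[4]=s2[7]. The LCS DP gives dp[11][7] = 3, so this is optimal.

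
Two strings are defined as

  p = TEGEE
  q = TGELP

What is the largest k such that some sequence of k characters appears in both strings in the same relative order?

Let dp[i][j] be the LCS length of the first i characters of p and the first j characters of q. dp[i][j] = dp[i-1][j-1]+1 when the i-th and j-th characters match, else max(dp[i-1][j], dp[i][j-1]).
    ·  T  G  E  L  P
 ·  0  0  0  0  0  0
 T  0  1  1  1  1  1
 E  0  1  1  2  2  2
 G  0  1  2  2  2  2
 E  0  1  2  3  3  3
 E  0  1  2  3  3  3
dp[5][5] = 3. One LCS (by backtracking along matches): TGE.

3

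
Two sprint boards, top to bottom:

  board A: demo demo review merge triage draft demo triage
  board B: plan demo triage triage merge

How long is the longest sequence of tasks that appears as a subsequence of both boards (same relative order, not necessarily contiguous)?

One common subsequence of length 3: demo (board A #2, board B #2) → triage (board A #5, board B #3) → triage (board A #8, board B #4). The LCS DP gives dp[8][5] = 3, so this is optimal.

3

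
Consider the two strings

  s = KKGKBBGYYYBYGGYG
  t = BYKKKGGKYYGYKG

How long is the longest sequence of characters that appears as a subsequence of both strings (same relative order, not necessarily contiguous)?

9

One common subsequence of length 9: K [1,4], then K [2,5], then G [3,7], then K [4,8], then Y [10,9], then Y [12,10], then G [14,11], then Y [15,12], then G [16,14]. The LCS DP gives dp[16][14] = 9, so this is optimal.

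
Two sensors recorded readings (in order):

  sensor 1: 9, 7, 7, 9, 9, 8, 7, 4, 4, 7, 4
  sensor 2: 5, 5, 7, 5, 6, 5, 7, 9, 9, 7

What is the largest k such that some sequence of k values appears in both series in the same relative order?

Let dp[i][j] be the LCS length of the first i values of sensor 1 and the first j values of sensor 2. dp[i][j] = dp[i-1][j-1]+1 when the i-th and j-th values match, else max(dp[i-1][j], dp[i][j-1]).
    ·  5  5  7  5  6  5  7  9  9  7
 ·  0  0  0  0  0  0  0  0  0  0  0
 9  0  0  0  0  0  0  0  0  1  1  1
 7  0  0  0  1  1  1  1  1  1  1  2
 7  0  0  0  1  1  1  1  2  2  2  2
 9  0  0  0  1  1  1  1  2  3  3  3
 9  0  0  0  1  1  1  1  2  3  4  4
 8  0  0  0  1  1  1  1  2  3  4  4
 7  0  0  0  1  1  1  1  2  3  4  5
 4  0  0  0  1  1  1  1  2  3  4  5
 4  0  0  0  1  1  1  1  2  3  4  5
 7  0  0  0  1  1  1  1  2  3  4  5
 4  0  0  0  1  1  1  1  2  3  4  5
dp[11][10] = 5. One LCS (by backtracking along matches): 7, 7, 9, 9, 7.

5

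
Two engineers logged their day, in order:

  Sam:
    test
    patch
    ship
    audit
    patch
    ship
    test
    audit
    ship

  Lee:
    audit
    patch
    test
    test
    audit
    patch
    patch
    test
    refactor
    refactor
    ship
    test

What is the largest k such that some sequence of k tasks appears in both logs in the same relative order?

One common subsequence of length 5: test (Sam #1, Lee #4), patch (Sam #2, Lee #6), patch (Sam #5, Lee #7), ship (Sam #6, Lee #11), test (Sam #7, Lee #12). The LCS DP gives dp[9][12] = 5, so this is optimal.

5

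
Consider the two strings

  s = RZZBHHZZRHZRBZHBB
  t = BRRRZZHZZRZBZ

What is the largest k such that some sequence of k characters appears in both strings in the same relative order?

Match R at s[1]=t[4], then Z at s[2]=t[5], then Z at s[3]=t[6], then H at s[6]=t[7], then Z at s[7]=t[8], then Z at s[8]=t[9], then R at s[9]=t[10], then Z at s[11]=t[11], then B at s[13]=t[12], then Z at s[14]=t[13] — 10 characters in the same relative order in both. The LCS DP gives dp[17][13] = 10, so this is optimal.

10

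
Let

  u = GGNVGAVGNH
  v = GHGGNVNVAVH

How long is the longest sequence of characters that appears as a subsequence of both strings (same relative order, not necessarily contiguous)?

Taking G at u[1]=v[3], then G at u[2]=v[4], then N at u[3]=v[7], then V at u[4]=v[8], then A at u[6]=v[9], then V at u[7]=v[10], then H at u[10]=v[11] gives a common subsequence of length 7, and the DP table's final entry dp[10][11] is also 7, so no common subsequence is longer.

7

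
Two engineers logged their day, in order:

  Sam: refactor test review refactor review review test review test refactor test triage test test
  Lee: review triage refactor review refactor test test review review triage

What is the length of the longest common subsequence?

6

Taking refactor [1,3] → review [3,4] → refactor [4,5] → review [6,8] → review [8,9] → triage [12,10] gives a common subsequence of length 6. dp[14][10] = 6 confirms this is the maximum.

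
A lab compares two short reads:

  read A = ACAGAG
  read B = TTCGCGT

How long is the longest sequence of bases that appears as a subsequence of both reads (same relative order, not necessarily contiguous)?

3

Taking C at read A[2]=read B[3]; then G at read A[4]=read B[4]; then G at read A[6]=read B[6] gives a common subsequence of length 3. Since dp[6][7] = 3, nothing longer is possible.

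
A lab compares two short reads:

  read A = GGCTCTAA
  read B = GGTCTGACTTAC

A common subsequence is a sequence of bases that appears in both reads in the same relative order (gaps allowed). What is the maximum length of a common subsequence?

Match G (read A #1, read B #1), G (read A #2, read B #2), C (read A #3, read B #4), T (read A #4, read B #5), C (read A #5, read B #8), T (read A #6, read B #10), A (read A #7, read B #11) — 7 bases in the same relative order in both. dp[8][12] = 7 confirms this is the maximum.

7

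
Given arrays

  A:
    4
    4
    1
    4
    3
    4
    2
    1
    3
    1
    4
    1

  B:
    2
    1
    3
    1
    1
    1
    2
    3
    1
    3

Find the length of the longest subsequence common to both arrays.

5

Match 1 [3,2], then 3 [5,3], then 2 [7,7], then 1 [8,9], then 3 [9,10] — 5 values in the same relative order in both, and the DP table's final entry dp[12][10] is also 5, so no common subsequence is longer.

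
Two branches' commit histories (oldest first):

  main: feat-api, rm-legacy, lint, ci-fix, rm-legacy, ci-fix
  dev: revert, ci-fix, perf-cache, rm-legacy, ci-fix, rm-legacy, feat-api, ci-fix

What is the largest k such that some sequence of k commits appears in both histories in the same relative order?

4

One common subsequence of length 4: rm-legacy (main #2, dev #4), then ci-fix (main #4, dev #5), then rm-legacy (main #5, dev #6), then ci-fix (main #6, dev #8). Since dp[6][8] = 4, nothing longer is possible.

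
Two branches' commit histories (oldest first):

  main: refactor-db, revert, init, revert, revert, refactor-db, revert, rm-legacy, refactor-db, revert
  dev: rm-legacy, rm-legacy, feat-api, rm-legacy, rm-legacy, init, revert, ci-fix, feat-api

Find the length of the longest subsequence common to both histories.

2

Pick init (main #3, dev #6), revert (main #4, dev #7); all 2 commits appear in both, in order. Since dp[10][9] = 2, nothing longer is possible.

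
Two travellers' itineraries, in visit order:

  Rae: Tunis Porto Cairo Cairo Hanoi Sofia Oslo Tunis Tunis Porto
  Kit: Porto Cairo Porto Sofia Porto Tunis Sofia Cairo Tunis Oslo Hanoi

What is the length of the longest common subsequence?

5

One common subsequence of length 5: Porto at Rae[2]=Kit[1], then Cairo at Rae[3]=Kit[2], then Sofia at Rae[6]=Kit[4], then Tunis at Rae[8]=Kit[6], then Tunis at Rae[9]=Kit[9]. dp[10][11] = 5 confirms this is the maximum.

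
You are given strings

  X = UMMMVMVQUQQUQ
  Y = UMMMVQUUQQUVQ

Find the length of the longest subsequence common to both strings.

Taking U at X[1]=Y[1]; then M at X[3]=Y[2]; then M at X[4]=Y[3]; then M at X[6]=Y[4]; then V at X[7]=Y[5]; then Q at X[8]=Y[6]; then U at X[9]=Y[8]; then Q at X[10]=Y[9]; then Q at X[11]=Y[10]; then U at X[12]=Y[11]; then Q at X[13]=Y[13] gives a common subsequence of length 11, and the DP table's final entry dp[13][13] is also 11, so no common subsequence is longer.

11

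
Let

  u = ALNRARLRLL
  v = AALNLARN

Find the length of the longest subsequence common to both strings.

5

Let dp[i][j] be the LCS length of the first i characters of u and the first j characters of v. dp[i][j] = dp[i-1][j-1]+1 when the i-th and j-th characters match, else max(dp[i-1][j], dp[i][j-1]).
    ·  A  A  L  N  L  A  R  N
 ·  0  0  0  0  0  0  0  0  0
 A  0  1  1  1  1  1  1  1  1
 L  0  1  1  2  2  2  2  2  2
 N  0  1  1  2  3  3  3  3  3
 R  0  1  1  2  3  3  3  4  4
 A  0  1  2  2  3  3  4  4  4
 R  0  1  2  2  3  3  4  5  5
 L  0  1  2  3  3  4  4  5  5
 R  0  1  2  3  3  4  4  5  5
 L  0  1  2  3  3  4  4  5  5
 L  0  1  2  3  3  4  4  5  5
dp[10][8] = 5. One LCS (by backtracking along matches): ALNAR.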